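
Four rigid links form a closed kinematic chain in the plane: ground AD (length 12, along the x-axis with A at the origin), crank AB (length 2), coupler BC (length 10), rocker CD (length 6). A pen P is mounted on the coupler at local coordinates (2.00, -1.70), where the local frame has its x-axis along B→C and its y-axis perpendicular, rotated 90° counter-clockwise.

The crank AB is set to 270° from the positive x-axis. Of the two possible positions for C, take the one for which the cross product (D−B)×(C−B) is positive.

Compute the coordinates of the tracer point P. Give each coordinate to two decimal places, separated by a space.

2.62 -2.07

A=(0,0), D=(12.00,0)
B = A + 2.00·(cos270°, sin270°) = (-0.0000, -2.0000)
|BD| = 12.1655
circle(B,10.00) ∩ circle(D,6.00): a=8.7131, h=4.9072
  candidates: C₊=(7.7878,4.2729) cross=59.699; C₋=(9.4013,-5.4080) cross=-59.699
  mode + wants cross > 0 → take C=(7.7878,4.2729) (cross=59.699)
ex = (C−B)/|BC| = (0.7788,0.6273); ey = (-0.6273,0.7788)
P = B + 2.00·ex + -1.70·ey = (2.6240,-2.0694)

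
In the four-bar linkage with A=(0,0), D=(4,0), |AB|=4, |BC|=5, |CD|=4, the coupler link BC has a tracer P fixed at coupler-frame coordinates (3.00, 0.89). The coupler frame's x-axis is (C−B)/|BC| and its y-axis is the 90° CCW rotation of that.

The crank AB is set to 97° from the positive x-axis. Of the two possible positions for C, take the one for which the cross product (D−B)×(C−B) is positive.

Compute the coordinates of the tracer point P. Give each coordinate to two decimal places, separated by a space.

A=(0,0), D=(4.00,0)
B = A + 4.00·(cos97°, sin97°) = (-0.4875, 3.9702)
|BD| = 5.9916
circle(B,5.00) ∩ circle(D,4.00): a=3.7469, h=3.3107
  candidates: C₊=(4.5125,3.9670) cross=19.837; C₋=(0.1250,-0.9922) cross=-19.837
  mode + wants cross > 0 → take C=(4.5125,3.9670) (cross=19.837)
ex = (C−B)/|BC| = (1.0000,-0.0006); ey = (0.0006,1.0000)
P = B + 3.00·ex + 0.89·ey = (2.5131,4.8583)

2.51 4.86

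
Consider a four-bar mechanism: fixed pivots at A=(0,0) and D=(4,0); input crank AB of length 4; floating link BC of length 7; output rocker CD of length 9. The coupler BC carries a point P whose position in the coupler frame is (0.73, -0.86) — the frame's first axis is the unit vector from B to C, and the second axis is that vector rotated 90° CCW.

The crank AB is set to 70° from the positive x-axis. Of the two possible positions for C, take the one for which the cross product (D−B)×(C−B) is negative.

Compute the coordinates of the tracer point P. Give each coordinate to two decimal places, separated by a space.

A=(0,0), D=(4.00,0)
B = A + 4.00·(cos70°, sin70°) = (1.3681, 3.7588)
|BD| = 4.5886
circle(B,7.00) ∩ circle(D,9.00): a=-1.1926, h=6.8977
  candidates: C₊=(6.3343,8.6920) cross=31.651; C₋=(-4.9662,0.7793) cross=-31.651
  mode - wants cross < 0 → take C=(-4.9662,0.7793) (cross=-31.651)
ex = (C−B)/|BC| = (-0.9049,-0.4256); ey = (0.4256,-0.9049)
P = B + 0.73·ex + -0.86·ey = (0.3415,4.2263)

0.34 4.23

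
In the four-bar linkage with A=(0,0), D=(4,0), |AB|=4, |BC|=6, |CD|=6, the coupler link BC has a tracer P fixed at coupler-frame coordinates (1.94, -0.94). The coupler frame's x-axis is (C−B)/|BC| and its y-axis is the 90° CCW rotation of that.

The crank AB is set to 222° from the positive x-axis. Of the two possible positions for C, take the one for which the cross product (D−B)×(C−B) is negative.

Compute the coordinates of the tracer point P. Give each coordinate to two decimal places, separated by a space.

-1.78 -4.47

A=(0,0), D=(4.00,0)
B = A + 4.00·(cos222°, sin222°) = (-2.9726, -2.6765)
|BD| = 7.4686
circle(B,6.00) ∩ circle(D,6.00): a=3.7343, h=4.6963
  candidates: C₊=(-1.1693,3.0461) cross=35.075; C₋=(2.1967,-5.7226) cross=-35.075
  mode - wants cross < 0 → take C=(2.1967,-5.7226) (cross=-35.075)
ex = (C−B)/|BC| = (0.8615,-0.5077); ey = (0.5077,0.8615)
P = B + 1.94·ex + -0.94·ey = (-1.7784,-4.4713)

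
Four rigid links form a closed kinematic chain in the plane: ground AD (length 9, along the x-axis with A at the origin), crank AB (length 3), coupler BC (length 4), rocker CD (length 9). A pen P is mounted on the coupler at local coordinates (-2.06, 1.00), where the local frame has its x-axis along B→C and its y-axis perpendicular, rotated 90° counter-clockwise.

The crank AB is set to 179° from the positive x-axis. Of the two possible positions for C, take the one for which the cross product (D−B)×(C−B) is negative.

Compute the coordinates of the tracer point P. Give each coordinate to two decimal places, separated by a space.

A=(0,0), D=(9.00,0)
B = A + 3.00·(cos179°, sin179°) = (-2.9995, 0.0524)
|BD| = 11.9997
circle(B,4.00) ∩ circle(D,9.00): a=3.2914, h=2.2730
  candidates: C₊=(0.3018,2.3110) cross=27.275; C₋=(0.2819,-2.2350) cross=-27.275
  mode - wants cross < 0 → take C=(0.2819,-2.2350) (cross=-27.275)
ex = (C−B)/|BC| = (0.8204,-0.5718); ey = (0.5718,0.8204)
P = B + -2.06·ex + 1.00·ey = (-4.1177,2.0507)

-4.12 2.05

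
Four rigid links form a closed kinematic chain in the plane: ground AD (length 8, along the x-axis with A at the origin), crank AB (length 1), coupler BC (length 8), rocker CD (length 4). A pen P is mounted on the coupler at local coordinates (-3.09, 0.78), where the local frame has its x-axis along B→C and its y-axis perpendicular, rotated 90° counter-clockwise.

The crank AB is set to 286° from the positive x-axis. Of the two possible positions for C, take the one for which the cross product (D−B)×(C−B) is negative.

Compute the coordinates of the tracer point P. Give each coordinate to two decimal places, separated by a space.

-2.29 0.93

A=(0,0), D=(8.00,0)
B = A + 1.00·(cos286°, sin286°) = (0.2756, -0.9613)
|BD| = 7.7839
circle(B,8.00) ∩ circle(D,4.00): a=6.9752, h=3.9174
  candidates: C₊=(6.7137,3.7875) cross=30.493; C₋=(7.6813,-3.9873) cross=-30.493
  mode - wants cross < 0 → take C=(7.6813,-3.9873) (cross=-30.493)
ex = (C−B)/|BC| = (0.9257,-0.3783); ey = (0.3783,0.9257)
P = B + -3.09·ex + 0.78·ey = (-2.2897,0.9296)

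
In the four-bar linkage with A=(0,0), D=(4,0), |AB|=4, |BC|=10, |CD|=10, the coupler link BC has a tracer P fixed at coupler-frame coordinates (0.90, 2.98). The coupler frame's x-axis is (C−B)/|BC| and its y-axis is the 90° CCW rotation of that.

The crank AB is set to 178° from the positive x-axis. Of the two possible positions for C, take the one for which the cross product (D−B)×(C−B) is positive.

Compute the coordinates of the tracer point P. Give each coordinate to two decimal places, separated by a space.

A=(0,0), D=(4.00,0)
B = A + 4.00·(cos178°, sin178°) = (-3.9976, 0.1396)
|BD| = 7.9988
circle(B,10.00) ∩ circle(D,10.00): a=3.9994, h=9.1654
  candidates: C₊=(0.1612,9.2338) cross=73.312; C₋=(-0.1587,-9.0942) cross=-73.312
  mode + wants cross > 0 → take C=(0.1612,9.2338) (cross=73.312)
ex = (C−B)/|BC| = (0.4159,0.9094); ey = (-0.9094,0.4159)
P = B + 0.90·ex + 2.98·ey = (-6.3334,2.1974)

-6.33 2.20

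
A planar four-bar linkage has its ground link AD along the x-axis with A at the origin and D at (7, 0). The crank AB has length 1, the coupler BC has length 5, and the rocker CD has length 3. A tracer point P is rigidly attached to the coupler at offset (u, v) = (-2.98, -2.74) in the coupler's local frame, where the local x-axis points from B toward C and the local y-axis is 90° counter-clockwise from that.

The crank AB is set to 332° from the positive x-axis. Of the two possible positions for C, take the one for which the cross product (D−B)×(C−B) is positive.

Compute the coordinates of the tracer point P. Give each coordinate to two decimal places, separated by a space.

-0.09 -4.40

A=(0,0), D=(7.00,0)
B = A + 1.00·(cos332°, sin332°) = (0.8829, -0.4695)
|BD| = 6.1350
circle(B,5.00) ∩ circle(D,3.00): a=4.3715, h=2.4269
  candidates: C₊=(5.0559,2.2849) cross=14.889; C₋=(5.4274,-2.5548) cross=-14.889
  mode + wants cross > 0 → take C=(5.0559,2.2849) (cross=14.889)
ex = (C−B)/|BC| = (0.8346,0.5509); ey = (-0.5509,0.8346)
P = B + -2.98·ex + -2.74·ey = (-0.0948,-4.3978)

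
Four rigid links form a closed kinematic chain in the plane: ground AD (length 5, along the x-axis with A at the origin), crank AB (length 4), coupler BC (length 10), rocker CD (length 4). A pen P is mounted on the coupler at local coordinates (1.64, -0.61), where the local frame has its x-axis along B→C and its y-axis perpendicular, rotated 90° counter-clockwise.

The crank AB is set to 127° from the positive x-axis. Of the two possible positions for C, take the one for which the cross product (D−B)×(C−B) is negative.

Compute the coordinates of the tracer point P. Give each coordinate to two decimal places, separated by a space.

-1.70 1.59

A=(0,0), D=(5.00,0)
B = A + 4.00·(cos127°, sin127°) = (-2.4073, 3.1945)
|BD| = 8.0668
circle(B,10.00) ∩ circle(D,4.00): a=9.2399, h=3.8241
  candidates: C₊=(7.5916,3.0469) cross=30.848; C₋=(4.5629,-3.9760) cross=-30.848
  mode - wants cross < 0 → take C=(4.5629,-3.9760) (cross=-30.848)
ex = (C−B)/|BC| = (0.6970,-0.7171); ey = (0.7171,0.6970)
P = B + 1.64·ex + -0.61·ey = (-1.7016,1.5934)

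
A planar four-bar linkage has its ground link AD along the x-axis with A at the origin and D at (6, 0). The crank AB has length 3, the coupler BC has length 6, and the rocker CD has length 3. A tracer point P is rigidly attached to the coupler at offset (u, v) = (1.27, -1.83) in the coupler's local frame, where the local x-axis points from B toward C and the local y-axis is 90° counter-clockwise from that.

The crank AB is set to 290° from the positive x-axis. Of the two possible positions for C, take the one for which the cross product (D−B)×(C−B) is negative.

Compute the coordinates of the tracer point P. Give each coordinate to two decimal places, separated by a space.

2.30 -4.65

A=(0,0), D=(6.00,0)
B = A + 3.00·(cos290°, sin290°) = (1.0261, -2.8191)
|BD| = 5.7173
circle(B,6.00) ∩ circle(D,3.00): a=5.2199, h=2.9585
  candidates: C₊=(4.1085,2.3286) cross=16.914; C₋=(7.0261,-2.8191) cross=-16.914
  mode - wants cross < 0 → take C=(7.0261,-2.8191) (cross=-16.914)
ex = (C−B)/|BC| = (1.0000,-0.0000); ey = (0.0000,1.0000)
P = B + 1.27·ex + -1.83·ey = (2.2961,-4.6491)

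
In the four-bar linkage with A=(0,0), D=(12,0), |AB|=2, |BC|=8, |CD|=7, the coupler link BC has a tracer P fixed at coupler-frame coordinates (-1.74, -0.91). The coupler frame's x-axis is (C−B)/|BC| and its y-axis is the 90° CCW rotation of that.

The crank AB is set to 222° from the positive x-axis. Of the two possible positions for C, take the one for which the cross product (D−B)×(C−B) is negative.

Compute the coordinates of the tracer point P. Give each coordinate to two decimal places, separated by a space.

A=(0,0), D=(12.00,0)
B = A + 2.00·(cos222°, sin222°) = (-1.4863, -1.3383)
|BD| = 13.5525
circle(B,8.00) ∩ circle(D,7.00): a=7.3297, h=3.2056
  candidates: C₊=(5.4910,2.5755) cross=43.444; C₋=(6.1241,-3.8044) cross=-43.444
  mode - wants cross < 0 → take C=(6.1241,-3.8044) (cross=-43.444)
ex = (C−B)/|BC| = (0.9513,-0.3083); ey = (0.3083,0.9513)
P = B + -1.74·ex + -0.91·ey = (-3.4221,-1.6675)

-3.42 -1.67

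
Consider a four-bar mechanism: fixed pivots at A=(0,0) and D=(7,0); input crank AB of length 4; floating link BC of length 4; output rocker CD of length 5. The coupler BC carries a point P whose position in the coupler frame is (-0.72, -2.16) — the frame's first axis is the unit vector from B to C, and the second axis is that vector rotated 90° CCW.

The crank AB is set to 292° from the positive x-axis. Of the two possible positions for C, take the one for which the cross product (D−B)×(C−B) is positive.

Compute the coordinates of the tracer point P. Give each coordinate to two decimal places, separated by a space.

A=(0,0), D=(7.00,0)
B = A + 4.00·(cos292°, sin292°) = (1.4984, -3.7087)
|BD| = 6.6349
circle(B,4.00) ∩ circle(D,5.00): a=2.6392, h=3.0057
  candidates: C₊=(2.0067,0.2588) cross=19.943; C₋=(5.3670,-4.7258) cross=-19.943
  mode + wants cross > 0 → take C=(2.0067,0.2588) (cross=19.943)
ex = (C−B)/|BC| = (0.1271,0.9919); ey = (-0.9919,0.1271)
P = B + -0.72·ex + -2.16·ey = (3.5494,-4.6974)

3.55 -4.70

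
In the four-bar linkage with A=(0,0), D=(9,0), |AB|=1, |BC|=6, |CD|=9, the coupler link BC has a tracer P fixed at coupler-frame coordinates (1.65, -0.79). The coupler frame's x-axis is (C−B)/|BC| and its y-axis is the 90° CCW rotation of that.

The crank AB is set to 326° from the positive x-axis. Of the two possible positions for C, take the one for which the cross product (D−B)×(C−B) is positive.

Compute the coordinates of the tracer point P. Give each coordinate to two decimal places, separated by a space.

1.87 0.95

A=(0,0), D=(9.00,0)
B = A + 1.00·(cos326°, sin326°) = (0.8290, -0.5592)
|BD| = 8.1901
circle(B,6.00) ∩ circle(D,9.00): a=1.3478, h=5.8467
  candidates: C₊=(1.7745,5.3658) cross=47.885; C₋=(2.5729,-6.3002) cross=-47.885
  mode + wants cross > 0 → take C=(1.7745,5.3658) (cross=47.885)
ex = (C−B)/|BC| = (0.1576,0.9875); ey = (-0.9875,0.1576)
P = B + 1.65·ex + -0.79·ey = (1.8692,0.9457)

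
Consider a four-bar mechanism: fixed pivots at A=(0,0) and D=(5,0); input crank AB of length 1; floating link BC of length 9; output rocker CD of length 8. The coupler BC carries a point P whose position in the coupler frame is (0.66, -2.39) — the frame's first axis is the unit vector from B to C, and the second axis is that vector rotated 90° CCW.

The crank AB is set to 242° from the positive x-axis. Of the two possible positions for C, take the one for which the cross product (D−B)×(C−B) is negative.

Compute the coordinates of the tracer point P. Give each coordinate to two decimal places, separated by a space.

-1.96 -2.87

A=(0,0), D=(5.00,0)
B = A + 1.00·(cos242°, sin242°) = (-0.4695, -0.8829)
|BD| = 5.5403
circle(B,9.00) ∩ circle(D,8.00): a=4.3044, h=7.9040
  candidates: C₊=(2.5202,7.6060) cross=43.790; C₋=(5.0395,-7.9999) cross=-43.790
  mode - wants cross < 0 → take C=(5.0395,-7.9999) (cross=-43.790)
ex = (C−B)/|BC| = (0.6121,-0.7908); ey = (0.7908,0.6121)
P = B + 0.66·ex + -2.39·ey = (-1.9554,-2.8678)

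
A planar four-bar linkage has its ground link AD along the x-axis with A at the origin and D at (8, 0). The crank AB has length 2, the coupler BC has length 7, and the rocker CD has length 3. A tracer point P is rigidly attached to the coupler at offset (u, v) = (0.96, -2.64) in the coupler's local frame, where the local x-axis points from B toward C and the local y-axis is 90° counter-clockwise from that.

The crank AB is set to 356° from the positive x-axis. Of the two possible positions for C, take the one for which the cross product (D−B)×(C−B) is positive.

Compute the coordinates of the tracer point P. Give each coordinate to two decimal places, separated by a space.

4.03 -2.07

A=(0,0), D=(8.00,0)
B = A + 2.00·(cos356°, sin356°) = (1.9951, -0.1395)
|BD| = 6.0065
circle(B,7.00) ∩ circle(D,3.00): a=6.3330, h=2.9822
  candidates: C₊=(8.2571,2.9890) cross=17.912; C₋=(8.3957,-2.9738) cross=-17.912
  mode + wants cross > 0 → take C=(8.2571,2.9890) (cross=17.912)
ex = (C−B)/|BC| = (0.8946,0.4469); ey = (-0.4469,0.8946)
P = B + 0.96·ex + -2.64·ey = (4.0338,-2.0721)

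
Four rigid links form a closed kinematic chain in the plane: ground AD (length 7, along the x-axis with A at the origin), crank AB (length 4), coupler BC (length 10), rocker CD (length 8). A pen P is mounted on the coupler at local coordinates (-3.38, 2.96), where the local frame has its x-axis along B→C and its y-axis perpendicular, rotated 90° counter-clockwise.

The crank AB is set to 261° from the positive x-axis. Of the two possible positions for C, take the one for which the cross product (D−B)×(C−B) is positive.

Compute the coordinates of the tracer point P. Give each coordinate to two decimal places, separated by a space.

-4.24 -6.62

A=(0,0), D=(7.00,0)
B = A + 4.00·(cos261°, sin261°) = (-0.6257, -3.9508)
|BD| = 8.5884
circle(B,10.00) ∩ circle(D,8.00): a=6.3900, h=7.6920
  candidates: C₊=(1.5096,5.8186) cross=66.062; C₋=(8.5865,-7.8411) cross=-66.062
  mode + wants cross > 0 → take C=(1.5096,5.8186) (cross=66.062)
ex = (C−B)/|BC| = (0.2135,0.9769); ey = (-0.9769,0.2135)
P = B + -3.38·ex + 2.96·ey = (-4.2392,-6.6207)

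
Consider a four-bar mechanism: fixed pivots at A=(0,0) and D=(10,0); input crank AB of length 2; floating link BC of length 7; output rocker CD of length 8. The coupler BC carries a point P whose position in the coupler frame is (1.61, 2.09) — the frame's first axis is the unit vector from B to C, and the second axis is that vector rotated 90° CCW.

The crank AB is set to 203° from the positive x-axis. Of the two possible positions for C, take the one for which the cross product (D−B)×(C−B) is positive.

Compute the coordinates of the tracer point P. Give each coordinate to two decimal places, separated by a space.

A=(0,0), D=(10.00,0)
B = A + 2.00·(cos203°, sin203°) = (-1.8410, -0.7815)
|BD| = 11.8668
circle(B,7.00) ∩ circle(D,8.00): a=5.3014, h=4.5712
  candidates: C₊=(3.1478,4.1289) cross=54.245; C₋=(3.7499,-4.9936) cross=-54.245
  mode + wants cross > 0 → take C=(3.1478,4.1289) (cross=54.245)
ex = (C−B)/|BC| = (0.7127,0.7015); ey = (-0.7015,0.7127)
P = B + 1.61·ex + 2.09·ey = (-2.1597,1.8374)

-2.16 1.84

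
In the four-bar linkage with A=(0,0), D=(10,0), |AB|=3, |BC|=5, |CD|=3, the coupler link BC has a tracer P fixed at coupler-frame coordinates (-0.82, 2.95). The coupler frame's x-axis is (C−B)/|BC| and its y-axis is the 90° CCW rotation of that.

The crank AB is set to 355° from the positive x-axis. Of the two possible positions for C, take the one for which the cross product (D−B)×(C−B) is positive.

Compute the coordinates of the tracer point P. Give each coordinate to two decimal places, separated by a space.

A=(0,0), D=(10.00,0)
B = A + 3.00·(cos355°, sin355°) = (2.9886, -0.2615)
|BD| = 7.0163
circle(B,5.00) ∩ circle(D,3.00): a=4.6483, h=1.8420
  candidates: C₊=(7.5651,1.7524) cross=12.924; C₋=(7.7023,-1.9289) cross=-12.924
  mode + wants cross > 0 → take C=(7.5651,1.7524) (cross=12.924)
ex = (C−B)/|BC| = (0.9153,0.4028); ey = (-0.4028,0.9153)
P = B + -0.82·ex + 2.95·ey = (1.0498,2.1084)

1.05 2.11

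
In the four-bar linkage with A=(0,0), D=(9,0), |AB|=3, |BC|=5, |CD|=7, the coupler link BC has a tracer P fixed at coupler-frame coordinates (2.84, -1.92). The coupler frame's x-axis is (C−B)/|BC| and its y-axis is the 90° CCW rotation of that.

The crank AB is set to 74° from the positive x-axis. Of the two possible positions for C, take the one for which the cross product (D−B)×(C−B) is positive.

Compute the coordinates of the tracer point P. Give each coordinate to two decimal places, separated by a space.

4.25 2.91

A=(0,0), D=(9.00,0)
B = A + 3.00·(cos74°, sin74°) = (0.8269, 2.8838)
|BD| = 8.6669
circle(B,5.00) ∩ circle(D,7.00): a=2.9489, h=4.0378
  candidates: C₊=(4.9513,5.7103) cross=34.996; C₋=(2.2642,-1.9052) cross=-34.996
  mode + wants cross > 0 → take C=(4.9513,5.7103) (cross=34.996)
ex = (C−B)/|BC| = (0.8249,0.5653); ey = (-0.5653,0.8249)
P = B + 2.84·ex + -1.92·ey = (4.2550,2.9055)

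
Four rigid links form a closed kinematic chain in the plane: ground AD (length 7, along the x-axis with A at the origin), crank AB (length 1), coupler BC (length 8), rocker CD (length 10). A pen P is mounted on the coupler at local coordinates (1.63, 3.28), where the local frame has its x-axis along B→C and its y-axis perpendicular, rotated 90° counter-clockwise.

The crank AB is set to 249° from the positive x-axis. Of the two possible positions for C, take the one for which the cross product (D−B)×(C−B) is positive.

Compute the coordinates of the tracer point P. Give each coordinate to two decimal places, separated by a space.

A=(0,0), D=(7.00,0)
B = A + 1.00·(cos249°, sin249°) = (-0.3584, -0.9336)
|BD| = 7.4174
circle(B,8.00) ∩ circle(D,10.00): a=1.2819, h=7.8966
  candidates: C₊=(-0.0805,7.0616) cross=58.572; C₋=(1.9073,-8.6061) cross=-58.572
  mode + wants cross > 0 → take C=(-0.0805,7.0616) (cross=58.572)
ex = (C−B)/|BC| = (0.0347,0.9994); ey = (-0.9994,0.0347)
P = B + 1.63·ex + 3.28·ey = (-3.5798,0.8094)

-3.58 0.81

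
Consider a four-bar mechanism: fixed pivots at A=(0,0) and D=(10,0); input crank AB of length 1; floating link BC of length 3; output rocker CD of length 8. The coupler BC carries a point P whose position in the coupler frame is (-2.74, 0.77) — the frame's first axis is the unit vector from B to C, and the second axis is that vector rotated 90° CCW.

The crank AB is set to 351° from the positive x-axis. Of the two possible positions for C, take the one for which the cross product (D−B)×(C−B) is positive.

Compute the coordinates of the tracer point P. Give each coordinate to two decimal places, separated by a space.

-0.98 -2.21

A=(0,0), D=(10.00,0)
B = A + 1.00·(cos351°, sin351°) = (0.9877, -0.1564)
|BD| = 9.0137
circle(B,3.00) ∩ circle(D,8.00): a=1.4559, h=2.6230
  candidates: C₊=(2.3979,2.4915) cross=23.643; C₋=(2.4889,-2.7538) cross=-23.643
  mode + wants cross > 0 → take C=(2.3979,2.4915) (cross=23.643)
ex = (C−B)/|BC| = (0.4701,0.8826); ey = (-0.8826,0.4701)
P = B + -2.74·ex + 0.77·ey = (-0.9799,-2.2129)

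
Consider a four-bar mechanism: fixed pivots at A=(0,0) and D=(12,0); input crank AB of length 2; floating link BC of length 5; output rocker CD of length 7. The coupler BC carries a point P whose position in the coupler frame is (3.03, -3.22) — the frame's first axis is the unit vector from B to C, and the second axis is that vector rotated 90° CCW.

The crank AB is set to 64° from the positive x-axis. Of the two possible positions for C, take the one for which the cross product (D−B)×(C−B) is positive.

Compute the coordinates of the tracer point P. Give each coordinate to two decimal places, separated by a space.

A=(0,0), D=(12.00,0)
B = A + 2.00·(cos64°, sin64°) = (0.8767, 1.7976)
|BD| = 11.2676
circle(B,5.00) ∩ circle(D,7.00): a=4.5688, h=2.0313
  candidates: C₊=(5.7111,3.0740) cross=22.888; C₋=(5.0629,-0.9366) cross=-22.888
  mode + wants cross > 0 → take C=(5.7111,3.0740) (cross=22.888)
ex = (C−B)/|BC| = (0.9669,0.2553); ey = (-0.2553,0.9669)
P = B + 3.03·ex + -3.22·ey = (4.6284,-0.5422)

4.63 -0.54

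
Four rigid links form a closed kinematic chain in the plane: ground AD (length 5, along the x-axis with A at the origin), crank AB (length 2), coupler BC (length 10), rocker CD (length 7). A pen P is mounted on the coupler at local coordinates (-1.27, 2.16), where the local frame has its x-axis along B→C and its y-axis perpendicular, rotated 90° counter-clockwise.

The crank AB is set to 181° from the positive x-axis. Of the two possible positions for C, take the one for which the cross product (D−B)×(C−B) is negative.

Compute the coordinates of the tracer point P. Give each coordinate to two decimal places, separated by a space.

-1.41 2.40

A=(0,0), D=(5.00,0)
B = A + 2.00·(cos181°, sin181°) = (-1.9997, -0.0349)
|BD| = 6.9998
circle(B,10.00) ∩ circle(D,7.00): a=7.1429, h=6.9985
  candidates: C₊=(5.1082,6.9992) cross=48.988; C₋=(5.1780,-6.9977) cross=-48.988
  mode - wants cross < 0 → take C=(5.1780,-6.9977) (cross=-48.988)
ex = (C−B)/|BC| = (0.7178,-0.6963); ey = (0.6963,0.7178)
P = B + -1.27·ex + 2.16·ey = (-1.4073,2.3998)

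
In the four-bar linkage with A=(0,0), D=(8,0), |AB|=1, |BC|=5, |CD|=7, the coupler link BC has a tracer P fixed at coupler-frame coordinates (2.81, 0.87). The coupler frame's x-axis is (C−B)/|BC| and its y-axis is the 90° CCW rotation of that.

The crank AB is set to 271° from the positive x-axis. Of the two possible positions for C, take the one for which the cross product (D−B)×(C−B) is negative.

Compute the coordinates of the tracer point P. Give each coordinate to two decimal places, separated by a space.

2.42 -2.70

A=(0,0), D=(8.00,0)
B = A + 1.00·(cos271°, sin271°) = (0.0175, -0.9998)
|BD| = 8.0449
circle(B,5.00) ∩ circle(D,7.00): a=2.5308, h=4.3122
  candidates: C₊=(1.9927,3.5934) cross=34.691; C₋=(3.0646,-4.9641) cross=-34.691
  mode - wants cross < 0 → take C=(3.0646,-4.9641) (cross=-34.691)
ex = (C−B)/|BC| = (0.6094,-0.7928); ey = (0.7928,0.6094)
P = B + 2.81·ex + 0.87·ey = (2.4197,-2.6975)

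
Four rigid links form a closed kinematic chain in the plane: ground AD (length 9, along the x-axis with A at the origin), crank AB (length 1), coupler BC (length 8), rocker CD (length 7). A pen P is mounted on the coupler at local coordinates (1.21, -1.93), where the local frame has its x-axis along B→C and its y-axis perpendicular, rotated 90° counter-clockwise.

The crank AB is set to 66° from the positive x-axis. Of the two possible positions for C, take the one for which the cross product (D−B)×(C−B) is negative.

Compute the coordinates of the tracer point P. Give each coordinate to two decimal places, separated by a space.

-0.50 -1.17

A=(0,0), D=(9.00,0)
B = A + 1.00·(cos66°, sin66°) = (0.4067, 0.9135)
|BD| = 8.6417
circle(B,8.00) ∩ circle(D,7.00): a=5.1887, h=6.0891
  candidates: C₊=(6.2101,6.4200) cross=52.620; C₋=(4.9227,-5.6900) cross=-52.620
  mode - wants cross < 0 → take C=(4.9227,-5.6900) (cross=-52.620)
ex = (C−B)/|BC| = (0.5645,-0.8254); ey = (0.8254,0.5645)
P = B + 1.21·ex + -1.93·ey = (-0.5033,-1.1747)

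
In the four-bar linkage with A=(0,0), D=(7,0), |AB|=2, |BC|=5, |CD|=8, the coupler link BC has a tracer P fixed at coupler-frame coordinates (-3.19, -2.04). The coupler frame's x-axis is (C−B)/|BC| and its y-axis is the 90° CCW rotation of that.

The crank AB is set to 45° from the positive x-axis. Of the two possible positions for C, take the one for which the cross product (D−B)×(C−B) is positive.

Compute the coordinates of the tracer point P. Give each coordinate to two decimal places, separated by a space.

2.96 -2.04

A=(0,0), D=(7.00,0)
B = A + 2.00·(cos45°, sin45°) = (1.4142, 1.4142)
|BD| = 5.7620
circle(B,5.00) ∩ circle(D,8.00): a=-0.5032, h=4.9746
  candidates: C₊=(2.1474,6.3602) cross=28.664; C₋=(-0.2946,-3.2847) cross=-28.664
  mode + wants cross > 0 → take C=(2.1474,6.3602) (cross=28.664)
ex = (C−B)/|BC| = (0.1466,0.9892); ey = (-0.9892,0.1466)
P = B + -3.19·ex + -2.04·ey = (2.9644,-2.0404)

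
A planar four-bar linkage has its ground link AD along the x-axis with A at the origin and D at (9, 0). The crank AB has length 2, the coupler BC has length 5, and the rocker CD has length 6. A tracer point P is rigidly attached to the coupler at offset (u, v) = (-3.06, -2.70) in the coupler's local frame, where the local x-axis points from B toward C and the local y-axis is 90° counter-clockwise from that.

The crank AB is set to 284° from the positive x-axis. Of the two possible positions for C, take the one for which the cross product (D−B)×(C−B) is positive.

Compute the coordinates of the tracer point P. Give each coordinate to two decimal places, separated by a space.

A=(0,0), D=(9.00,0)
B = A + 2.00·(cos284°, sin284°) = (0.4838, -1.9406)
|BD| = 8.7345
circle(B,5.00) ∩ circle(D,6.00): a=3.7375, h=3.3213
  candidates: C₊=(3.3901,2.1281) cross=29.009; C₋=(4.8659,-4.3485) cross=-29.009
  mode + wants cross > 0 → take C=(3.3901,2.1281) (cross=29.009)
ex = (C−B)/|BC| = (0.5812,0.8137); ey = (-0.8137,0.5812)
P = B + -3.06·ex + -2.70·ey = (0.9023,-6.0000)

0.90 -6.00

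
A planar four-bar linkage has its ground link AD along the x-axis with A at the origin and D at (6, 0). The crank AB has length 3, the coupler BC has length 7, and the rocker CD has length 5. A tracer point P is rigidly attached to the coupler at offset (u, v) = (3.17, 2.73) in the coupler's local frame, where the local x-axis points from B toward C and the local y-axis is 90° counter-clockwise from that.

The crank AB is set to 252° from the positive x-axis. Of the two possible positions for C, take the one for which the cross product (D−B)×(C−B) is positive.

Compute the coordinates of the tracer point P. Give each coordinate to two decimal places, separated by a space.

A=(0,0), D=(6.00,0)
B = A + 3.00·(cos252°, sin252°) = (-0.9271, -2.8532)
|BD| = 7.4916
circle(B,7.00) ∩ circle(D,5.00): a=5.3476, h=4.5170
  candidates: C₊=(2.2973,3.3600) cross=33.840; C₋=(5.7378,-4.9931) cross=-33.840
  mode + wants cross > 0 → take C=(2.2973,3.3600) (cross=33.840)
ex = (C−B)/|BC| = (0.4606,0.8876); ey = (-0.8876,0.4606)
P = B + 3.17·ex + 2.73·ey = (-1.8900,1.2180)

-1.89 1.22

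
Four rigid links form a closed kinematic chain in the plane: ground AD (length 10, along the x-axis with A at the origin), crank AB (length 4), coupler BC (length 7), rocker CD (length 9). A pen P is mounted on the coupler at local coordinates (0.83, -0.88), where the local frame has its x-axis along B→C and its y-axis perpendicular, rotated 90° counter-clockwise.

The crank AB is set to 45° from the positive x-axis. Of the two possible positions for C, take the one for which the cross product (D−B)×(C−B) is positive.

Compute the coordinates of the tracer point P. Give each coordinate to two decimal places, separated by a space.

4.03 2.98

A=(0,0), D=(10.00,0)
B = A + 4.00·(cos45°, sin45°) = (2.8284, 2.8284)
|BD| = 7.7092
circle(B,7.00) ∩ circle(D,9.00): a=1.7791, h=6.7701
  candidates: C₊=(6.9674,8.4737) cross=52.192; C₋=(1.9996,-4.1223) cross=-52.192
  mode + wants cross > 0 → take C=(6.9674,8.4737) (cross=52.192)
ex = (C−B)/|BC| = (0.5913,0.8065); ey = (-0.8065,0.5913)
P = B + 0.83·ex + -0.88·ey = (4.0289,2.9775)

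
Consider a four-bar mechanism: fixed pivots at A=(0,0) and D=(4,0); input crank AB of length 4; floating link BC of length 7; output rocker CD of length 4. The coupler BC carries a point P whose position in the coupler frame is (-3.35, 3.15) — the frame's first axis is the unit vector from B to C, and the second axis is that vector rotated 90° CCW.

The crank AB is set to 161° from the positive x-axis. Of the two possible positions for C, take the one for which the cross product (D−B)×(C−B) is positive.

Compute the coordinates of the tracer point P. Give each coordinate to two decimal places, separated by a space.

-8.04 3.05

A=(0,0), D=(4.00,0)
B = A + 4.00·(cos161°, sin161°) = (-3.7821, 1.3023)
|BD| = 7.8903
circle(B,7.00) ∩ circle(D,4.00): a=6.0363, h=3.5444
  candidates: C₊=(2.7565,3.8018) cross=27.966; C₋=(1.5865,-3.1898) cross=-27.966
  mode + wants cross > 0 → take C=(2.7565,3.8018) (cross=27.966)
ex = (C−B)/|BC| = (0.9341,0.3571); ey = (-0.3571,0.9341)
P = B + -3.35·ex + 3.15·ey = (-8.0360,3.0484)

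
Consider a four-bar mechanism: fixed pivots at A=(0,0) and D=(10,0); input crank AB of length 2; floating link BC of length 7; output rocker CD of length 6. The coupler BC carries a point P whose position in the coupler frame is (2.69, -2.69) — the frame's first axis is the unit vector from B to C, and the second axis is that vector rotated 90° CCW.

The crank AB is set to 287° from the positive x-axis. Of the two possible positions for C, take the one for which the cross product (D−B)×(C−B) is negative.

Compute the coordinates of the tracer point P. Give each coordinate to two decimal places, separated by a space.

A=(0,0), D=(10.00,0)
B = A + 2.00·(cos287°, sin287°) = (0.5847, -1.9126)
|BD| = 9.6076
circle(B,7.00) ∩ circle(D,6.00): a=5.4803, h=4.3550
  candidates: C₊=(5.0884,3.4462) cross=41.841; C₋=(6.8223,-5.0895) cross=-41.841
  mode - wants cross < 0 → take C=(6.8223,-5.0895) (cross=-41.841)
ex = (C−B)/|BC| = (0.8911,-0.4538); ey = (0.4538,0.8911)
P = B + 2.69·ex + -2.69·ey = (1.7609,-5.5304)

1.76 -5.53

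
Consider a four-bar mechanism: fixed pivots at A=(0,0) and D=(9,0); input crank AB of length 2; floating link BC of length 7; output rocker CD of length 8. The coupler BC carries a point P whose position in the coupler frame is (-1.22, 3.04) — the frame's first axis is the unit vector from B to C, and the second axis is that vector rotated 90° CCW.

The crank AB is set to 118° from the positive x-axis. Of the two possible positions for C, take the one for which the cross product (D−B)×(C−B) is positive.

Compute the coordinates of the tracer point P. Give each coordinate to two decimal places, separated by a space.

-3.88 3.21

A=(0,0), D=(9.00,0)
B = A + 2.00·(cos118°, sin118°) = (-0.9389, 1.7659)
|BD| = 10.0946
circle(B,7.00) ∩ circle(D,8.00): a=4.3043, h=5.5202
  candidates: C₊=(4.2647,6.4480) cross=55.724; C₋=(2.3333,-4.4222) cross=-55.724
  mode + wants cross > 0 → take C=(4.2647,6.4480) (cross=55.724)
ex = (C−B)/|BC| = (0.7434,0.6689); ey = (-0.6689,0.7434)
P = B + -1.22·ex + 3.04·ey = (-3.8792,3.2097)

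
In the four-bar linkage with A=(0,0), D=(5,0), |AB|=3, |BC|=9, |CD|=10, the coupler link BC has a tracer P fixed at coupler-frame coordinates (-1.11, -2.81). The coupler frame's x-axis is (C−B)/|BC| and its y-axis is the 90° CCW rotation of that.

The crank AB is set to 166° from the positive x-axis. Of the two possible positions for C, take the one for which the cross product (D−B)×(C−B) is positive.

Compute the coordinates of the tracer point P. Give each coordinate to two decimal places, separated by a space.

A=(0,0), D=(5.00,0)
B = A + 3.00·(cos166°, sin166°) = (-2.9109, 0.7258)
|BD| = 7.9441
circle(B,9.00) ∩ circle(D,10.00): a=2.7762, h=8.5611
  candidates: C₊=(0.6358,8.9974) cross=68.010; C₋=(-0.9284,-8.0532) cross=-68.010
  mode + wants cross > 0 → take C=(0.6358,8.9974) (cross=68.010)
ex = (C−B)/|BC| = (0.3941,0.9191); ey = (-0.9191,0.3941)
P = B + -1.11·ex + -2.81·ey = (-0.7657,-1.4018)

-0.77 -1.40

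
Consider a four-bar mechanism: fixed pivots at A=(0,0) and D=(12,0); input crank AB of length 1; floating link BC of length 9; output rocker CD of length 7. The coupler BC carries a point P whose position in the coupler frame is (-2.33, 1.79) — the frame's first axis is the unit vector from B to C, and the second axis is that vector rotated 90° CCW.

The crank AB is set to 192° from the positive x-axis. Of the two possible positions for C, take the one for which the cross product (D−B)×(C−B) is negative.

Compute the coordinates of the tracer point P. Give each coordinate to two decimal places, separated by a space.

A=(0,0), D=(12.00,0)
B = A + 1.00·(cos192°, sin192°) = (-0.9781, -0.2079)
|BD| = 12.9798
circle(B,9.00) ∩ circle(D,7.00): a=7.7226, h=4.6219
  candidates: C₊=(6.6694,4.5371) cross=59.991; C₋=(6.8175,-4.7055) cross=-59.991
  mode - wants cross < 0 → take C=(6.8175,-4.7055) (cross=-59.991)
ex = (C−B)/|BC| = (0.8662,-0.4997); ey = (0.4997,0.8662)
P = B + -2.33·ex + 1.79·ey = (-2.1018,2.5069)

-2.10 2.51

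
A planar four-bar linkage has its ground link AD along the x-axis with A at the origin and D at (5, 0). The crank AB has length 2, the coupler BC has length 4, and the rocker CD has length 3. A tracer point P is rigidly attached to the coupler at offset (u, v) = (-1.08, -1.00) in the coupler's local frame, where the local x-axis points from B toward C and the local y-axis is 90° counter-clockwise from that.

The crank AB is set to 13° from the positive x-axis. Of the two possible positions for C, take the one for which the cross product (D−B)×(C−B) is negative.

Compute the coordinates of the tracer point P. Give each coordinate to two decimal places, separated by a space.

0.52 0.80

A=(0,0), D=(5.00,0)
B = A + 2.00·(cos13°, sin13°) = (1.9487, 0.4499)
|BD| = 3.0843
circle(B,4.00) ∩ circle(D,3.00): a=2.6769, h=2.9722
  candidates: C₊=(5.0306,2.9998) cross=9.167; C₋=(4.1635,-2.8810) cross=-9.167
  mode - wants cross < 0 → take C=(4.1635,-2.8810) (cross=-9.167)
ex = (C−B)/|BC| = (0.5537,-0.8327); ey = (0.8327,0.5537)
P = B + -1.08·ex + -1.00·ey = (0.5180,0.7956)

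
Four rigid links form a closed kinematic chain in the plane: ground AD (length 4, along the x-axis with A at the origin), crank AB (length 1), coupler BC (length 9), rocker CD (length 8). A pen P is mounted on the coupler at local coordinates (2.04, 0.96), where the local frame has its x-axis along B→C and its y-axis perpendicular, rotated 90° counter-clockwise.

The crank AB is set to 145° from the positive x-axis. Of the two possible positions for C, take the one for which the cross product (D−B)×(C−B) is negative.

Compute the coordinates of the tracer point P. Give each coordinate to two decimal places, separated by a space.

0.80 -0.99

A=(0,0), D=(4.00,0)
B = A + 1.00·(cos145°, sin145°) = (-0.8192, 0.5736)
|BD| = 4.8532
circle(B,9.00) ∩ circle(D,8.00): a=4.1780, h=7.9715
  candidates: C₊=(4.2717,7.9954) cross=38.687; C₋=(2.3875,-7.8358) cross=-38.687
  mode - wants cross < 0 → take C=(2.3875,-7.8358) (cross=-38.687)
ex = (C−B)/|BC| = (0.3563,-0.9344); ey = (0.9344,0.3563)
P = B + 2.04·ex + 0.96·ey = (0.8047,-0.9905)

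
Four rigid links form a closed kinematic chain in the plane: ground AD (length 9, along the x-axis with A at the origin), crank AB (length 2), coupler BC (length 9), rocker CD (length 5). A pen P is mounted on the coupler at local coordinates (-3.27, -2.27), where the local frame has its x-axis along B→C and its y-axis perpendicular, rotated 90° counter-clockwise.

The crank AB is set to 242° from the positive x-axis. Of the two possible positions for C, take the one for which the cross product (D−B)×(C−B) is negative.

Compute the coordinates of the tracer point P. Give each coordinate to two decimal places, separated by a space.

-4.78 -2.81

A=(0,0), D=(9.00,0)
B = A + 2.00·(cos242°, sin242°) = (-0.9389, -1.7659)
|BD| = 10.0946
circle(B,9.00) ∩ circle(D,5.00): a=7.8211, h=4.4532
  candidates: C₊=(5.9825,3.9868) cross=44.953; C₋=(7.5405,-4.7823) cross=-44.953
  mode - wants cross < 0 → take C=(7.5405,-4.7823) (cross=-44.953)
ex = (C−B)/|BC| = (0.9422,-0.3352); ey = (0.3352,0.9422)
P = B + -3.27·ex + -2.27·ey = (-4.7806,-2.8087)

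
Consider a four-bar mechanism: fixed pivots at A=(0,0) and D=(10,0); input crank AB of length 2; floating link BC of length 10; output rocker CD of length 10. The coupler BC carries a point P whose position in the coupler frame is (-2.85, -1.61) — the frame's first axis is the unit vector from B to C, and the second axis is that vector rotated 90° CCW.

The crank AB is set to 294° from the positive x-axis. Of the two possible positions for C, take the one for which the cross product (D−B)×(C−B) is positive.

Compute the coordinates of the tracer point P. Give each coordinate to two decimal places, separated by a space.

A=(0,0), D=(10.00,0)
B = A + 2.00·(cos294°, sin294°) = (0.8135, -1.8271)
|BD| = 9.3665
circle(B,10.00) ∩ circle(D,10.00): a=4.6832, h=8.8356
  candidates: C₊=(3.6832,7.7523) cross=82.758; C₋=(7.1303,-9.5794) cross=-82.758
  mode + wants cross > 0 → take C=(3.6832,7.7523) (cross=82.758)
ex = (C−B)/|BC| = (0.2870,0.9579); ey = (-0.9579,0.2870)
P = B + -2.85·ex + -1.61·ey = (1.5379,-5.0192)

1.54 -5.02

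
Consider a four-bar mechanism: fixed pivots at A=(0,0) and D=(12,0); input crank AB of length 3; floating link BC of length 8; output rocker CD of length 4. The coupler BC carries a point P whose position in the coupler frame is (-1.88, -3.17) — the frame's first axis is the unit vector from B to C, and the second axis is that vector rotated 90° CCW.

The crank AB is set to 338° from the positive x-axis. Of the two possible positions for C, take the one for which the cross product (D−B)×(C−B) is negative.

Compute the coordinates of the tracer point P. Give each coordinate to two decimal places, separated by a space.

-0.00 -3.54

A=(0,0), D=(12.00,0)
B = A + 3.00·(cos338°, sin338°) = (2.7816, -1.1238)
|BD| = 9.2867
circle(B,8.00) ∩ circle(D,4.00): a=7.2277, h=3.4294
  candidates: C₊=(9.5411,3.1550) cross=31.847; C₋=(10.3711,-3.6533) cross=-31.847
  mode - wants cross < 0 → take C=(10.3711,-3.6533) (cross=-31.847)
ex = (C−B)/|BC| = (0.9487,-0.3162); ey = (0.3162,0.9487)
P = B + -1.88·ex + -3.17·ey = (-0.0043,-3.5368)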